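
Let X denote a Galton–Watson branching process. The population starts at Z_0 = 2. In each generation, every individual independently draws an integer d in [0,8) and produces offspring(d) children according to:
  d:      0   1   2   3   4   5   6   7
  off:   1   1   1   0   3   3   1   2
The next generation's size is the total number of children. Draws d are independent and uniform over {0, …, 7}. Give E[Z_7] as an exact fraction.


Outcome values over d=0..7: [1, 1, 1, 0, 3, 3, 1, 2]
Σy = 12, Σy² = 26, M = 8
μ = 12/8 = 3/2,  σ² = 26/8 − (3/2)² = 1
E[Z_0] = 2
E[Z_1] = 3/2·E[Z_0] = 3
E[Z_2] = 3/2·E[Z_1] = 9/2
E[Z_3] = 3/2·E[Z_2] = 27/4
E[Z_4] = 3/2·E[Z_3] = 81/8
E[Z_5] = 3/2·E[Z_4] = 243/16
E[Z_6] = 3/2·E[Z_5] = 729/32
E[Z_7] = 3/2·E[Z_6] = 2187/64

2187/64


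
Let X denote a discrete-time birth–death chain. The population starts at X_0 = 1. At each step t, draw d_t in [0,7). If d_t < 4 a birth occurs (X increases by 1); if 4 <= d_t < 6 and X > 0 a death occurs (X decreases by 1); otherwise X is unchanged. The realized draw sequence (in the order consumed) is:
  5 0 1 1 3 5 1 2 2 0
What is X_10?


t=0: X=1, d=5 → death, X_1=0
t=1: X=0, d=0 → birth, X_2=1
t=2: X=1, d=1 → birth, X_3=2
t=3: X=2, d=1 → birth, X_4=3
t=4: X=3, d=3 → birth, X_5=4
t=5: X=4, d=5 → death, X_6=3
t=6: X=3, d=1 → birth, X_7=4
t=7: X=4, d=2 → birth, X_8=5
t=8: X=5, d=2 → birth, X_9=6
t=9: X=6, d=0 → birth, X_10=7

7


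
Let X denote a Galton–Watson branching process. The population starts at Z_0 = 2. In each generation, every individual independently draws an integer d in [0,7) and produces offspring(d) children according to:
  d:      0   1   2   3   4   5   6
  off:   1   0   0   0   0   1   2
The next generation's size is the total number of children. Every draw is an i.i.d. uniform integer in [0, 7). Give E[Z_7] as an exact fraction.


32768/823543

Outcome values over d=0..6: [1, 0, 0, 0, 0, 1, 2]
Σy = 4, Σy² = 6, M = 7
μ = 4/7 = 4/7,  σ² = 6/7 − (4/7)² = 26/49
E[Z_0] = 2
E[Z_1] = 4/7·E[Z_0] = 8/7
E[Z_2] = 4/7·E[Z_1] = 32/49
E[Z_3] = 4/7·E[Z_2] = 128/343
E[Z_4] = 4/7·E[Z_3] = 512/2401
E[Z_5] = 4/7·E[Z_4] = 2048/16807
E[Z_6] = 4/7·E[Z_5] = 8192/117649
E[Z_7] = 4/7·E[Z_6] = 32768/823543


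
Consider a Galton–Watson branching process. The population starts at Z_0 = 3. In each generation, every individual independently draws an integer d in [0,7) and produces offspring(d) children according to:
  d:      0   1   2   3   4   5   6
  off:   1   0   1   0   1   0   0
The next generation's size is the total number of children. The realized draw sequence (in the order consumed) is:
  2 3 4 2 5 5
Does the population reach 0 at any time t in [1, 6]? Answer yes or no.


gen 0: Z_0=3, draws=[2, 3, 4], offspring=[1, 0, 1], Z_1=2
gen 1: Z_1=2, draws=[2, 5], offspring=[1, 0], Z_2=1
gen 2: Z_2=1, draws=[5], offspring=[0], Z_3=0
gen 3: Z_3=0, draws=[], offspring=[], Z_4=0
gen 4: Z_4=0, draws=[], offspring=[], Z_5=0
gen 5: Z_5=0, draws=[], offspring=[], Z_6=0

yes


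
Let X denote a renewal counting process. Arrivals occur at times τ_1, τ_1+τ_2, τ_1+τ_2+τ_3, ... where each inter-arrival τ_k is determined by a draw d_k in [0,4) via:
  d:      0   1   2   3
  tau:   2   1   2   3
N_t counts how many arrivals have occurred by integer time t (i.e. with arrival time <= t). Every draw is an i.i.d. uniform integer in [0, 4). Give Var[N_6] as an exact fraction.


Inter-arrival values over d=0..3: [2, 1, 2, 3]
Each d has probability 1/4, so the pmf of τ is: f(1) = 1/4, f(2) = 1/2, f(3) = 1/4
Let p_n(j) = P(N_n = j), with p_0 = [1]. Condition on τ_1: p_n(0) = P(τ > n), and for j >= 1, p_n(j) = Σ_{k<=n} f(k)·p_{n−k}(j−1)
p_1 = [3/4, 1/4]  (j = 0..1)
p_2 = [1/4, 11/16, 1/16]  (j = 0..2)
p_3 = [0, 11/16, 19/64, 1/64]  (j = 0..3)
p_4 = [0, 5/16, 37/64, 27/256, 1/256]  (j = 0..4)
p_5 = [0, 1/16, 19/32, 79/256, 35/1024, 1/1024]  (j = 0..5)
p_6 = [0, 0, 11/32, 131/256, 137/1024, 43/4096, 1/4096]  (j = 0..6)
E[N_6] = Σ j·p_6(j) = 11517/4096;  E[N_6²] = Σ j²·p_6(j) = 34375/4096
Var[N_6] = 34375/4096 − (11517/4096)² = 8158711/16777216

8158711/16777216


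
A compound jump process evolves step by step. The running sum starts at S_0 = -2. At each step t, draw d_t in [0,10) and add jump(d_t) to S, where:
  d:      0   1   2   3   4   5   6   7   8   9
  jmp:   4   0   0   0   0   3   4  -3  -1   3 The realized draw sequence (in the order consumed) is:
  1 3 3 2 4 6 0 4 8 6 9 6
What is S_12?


16

t=0: S=-2, d=1, jump=0, S_1=-2
t=1: S=-2, d=3, jump=0, S_2=-2
t=2: S=-2, d=3, jump=0, S_3=-2
t=3: S=-2, d=2, jump=0, S_4=-2
t=4: S=-2, d=4, jump=0, S_5=-2
t=5: S=-2, d=6, jump=4, S_6=2
t=6: S=2, d=0, jump=4, S_7=6
t=7: S=6, d=4, jump=0, S_8=6
t=8: S=6, d=8, jump=-1, S_9=5
t=9: S=5, d=6, jump=4, S_10=9
t=10: S=9, d=9, jump=3, S_11=12
t=11: S=12, d=6, jump=4, S_12=16


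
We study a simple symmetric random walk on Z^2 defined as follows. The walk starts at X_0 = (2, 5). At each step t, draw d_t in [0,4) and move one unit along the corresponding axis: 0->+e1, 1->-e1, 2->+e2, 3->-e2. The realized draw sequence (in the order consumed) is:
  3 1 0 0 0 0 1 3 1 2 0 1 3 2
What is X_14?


(3, 4)

t=0: X=(2, 5), d=3 → -e2, X_1=(2, 4)
t=1: X=(2, 4), d=1 → -e1, X_2=(1, 4)
t=2: X=(1, 4), d=0 → +e1, X_3=(2, 4)
t=3: X=(2, 4), d=0 → +e1, X_4=(3, 4)
t=4: X=(3, 4), d=0 → +e1, X_5=(4, 4)
t=5: X=(4, 4), d=0 → +e1, X_6=(5, 4)
t=6: X=(5, 4), d=1 → -e1, X_7=(4, 4)
t=7: X=(4, 4), d=3 → -e2, X_8=(4, 3)
t=8: X=(4, 3), d=1 → -e1, X_9=(3, 3)
t=9: X=(3, 3), d=2 → +e2, X_10=(3, 4)
t=10: X=(3, 4), d=0 → +e1, X_11=(4, 4)
t=11: X=(4, 4), d=1 → -e1, X_12=(3, 4)
t=12: X=(3, 4), d=3 → -e2, X_13=(3, 3)
t=13: X=(3, 3), d=2 → +e2, X_14=(3, 4)


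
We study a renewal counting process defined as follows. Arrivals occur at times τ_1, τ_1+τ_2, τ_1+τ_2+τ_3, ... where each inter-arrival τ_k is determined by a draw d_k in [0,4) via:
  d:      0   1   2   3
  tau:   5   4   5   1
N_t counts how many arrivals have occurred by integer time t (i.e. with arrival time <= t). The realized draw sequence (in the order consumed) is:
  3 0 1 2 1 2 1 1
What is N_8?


draw d_1=3: τ_1=1, arrival time A_1=1
draw d_2=0: τ_2=5, arrival time A_2=6
draw d_3=1: τ_3=4, arrival time A_3=10
draw d_4=2: τ_4=5, arrival time A_4=15
draw d_5=1: τ_5=4, arrival time A_5=19
draw d_6=2: τ_6=5, arrival time A_6=24
draw d_7=1: τ_7=4, arrival time A_7=28
draw d_8=1: τ_8=4, arrival time A_8=32
N_t over t=0..8: 0:0 1:1 2:1 3:1 4:1 5:1 6:2 7:2 8:2

2


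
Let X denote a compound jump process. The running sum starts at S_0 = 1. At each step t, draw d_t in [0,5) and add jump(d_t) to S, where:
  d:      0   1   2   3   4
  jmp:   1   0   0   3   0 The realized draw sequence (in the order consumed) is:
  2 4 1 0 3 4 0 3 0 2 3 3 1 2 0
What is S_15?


t=0: S=1, d=2, jump=0, S_1=1
t=1: S=1, d=4, jump=0, S_2=1
t=2: S=1, d=1, jump=0, S_3=1
t=3: S=1, d=0, jump=1, S_4=2
t=4: S=2, d=3, jump=3, S_5=5
t=5: S=5, d=4, jump=0, S_6=5
t=6: S=5, d=0, jump=1, S_7=6
t=7: S=6, d=3, jump=3, S_8=9
t=8: S=9, d=0, jump=1, S_9=10
t=9: S=10, d=2, jump=0, S_10=10
t=10: S=10, d=3, jump=3, S_11=13
t=11: S=13, d=3, jump=3, S_12=16
t=12: S=16, d=1, jump=0, S_13=16
t=13: S=16, d=2, jump=0, S_14=16
t=14: S=16, d=0, jump=1, S_15=17

17


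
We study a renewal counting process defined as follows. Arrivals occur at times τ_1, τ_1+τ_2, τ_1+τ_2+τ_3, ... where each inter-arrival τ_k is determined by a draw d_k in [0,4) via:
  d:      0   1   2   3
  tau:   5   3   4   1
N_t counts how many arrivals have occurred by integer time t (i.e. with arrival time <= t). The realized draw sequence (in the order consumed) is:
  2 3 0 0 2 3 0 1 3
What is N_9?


2

draw d_1=2: τ_1=4, arrival time A_1=4
draw d_2=3: τ_2=1, arrival time A_2=5
draw d_3=0: τ_3=5, arrival time A_3=10
draw d_4=0: τ_4=5, arrival time A_4=15
draw d_5=2: τ_5=4, arrival time A_5=19
draw d_6=3: τ_6=1, arrival time A_6=20
draw d_7=0: τ_7=5, arrival time A_7=25
draw d_8=1: τ_8=3, arrival time A_8=28
draw d_9=3: τ_9=1, arrival time A_9=29
N_t over t=0..9: 0:0 1:0 2:0 3:0 4:1 5:2 6:2 7:2 8:2 9:2


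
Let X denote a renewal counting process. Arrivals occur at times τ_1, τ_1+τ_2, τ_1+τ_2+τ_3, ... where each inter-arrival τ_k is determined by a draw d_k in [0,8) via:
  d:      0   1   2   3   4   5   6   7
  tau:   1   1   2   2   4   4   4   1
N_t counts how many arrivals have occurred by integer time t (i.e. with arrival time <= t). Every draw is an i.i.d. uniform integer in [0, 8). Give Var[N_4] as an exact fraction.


10750863/16777216

Inter-arrival values over d=0..7: [1, 1, 2, 2, 4, 4, 4, 1]
Each d has probability 1/8, so the pmf of τ is: f(1) = 3/8, f(2) = 1/4, f(4) = 3/8
Let p_n(j) = P(N_n = j), with p_0 = [1]. Condition on τ_1: p_n(0) = P(τ > n), and for j >= 1, p_n(j) = Σ_{k<=n} f(k)·p_{n−k}(j−1)
p_1 = [5/8, 3/8]  (j = 0..1)
p_2 = [3/8, 31/64, 9/64]  (j = 0..2)
p_3 = [3/8, 19/64, 141/512, 27/512]  (j = 0..3)
p_4 = [0, 39/64, 119/512, 567/4096, 81/4096]  (j = 0..4)
E[N_4] = Σ j·p_4(j) = 6425/4096;  E[N_4²] = Σ j²·p_4(j) = 12703/4096
Var[N_4] = 12703/4096 − (6425/4096)² = 10750863/16777216


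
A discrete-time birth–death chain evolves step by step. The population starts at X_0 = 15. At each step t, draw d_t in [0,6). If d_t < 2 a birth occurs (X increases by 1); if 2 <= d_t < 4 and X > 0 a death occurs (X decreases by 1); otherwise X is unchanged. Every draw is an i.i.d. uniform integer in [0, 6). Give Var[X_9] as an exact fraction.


6

X can drop by at most 1 per step and X_0 = 15 > T = 9, so X_t >= 15 − t >= 6 > 0 for every t <= 9: the floor at 0 (the 'and X > 0' condition) never binds. Hence X_9 = X_0 + Σ_{t<9} Y_t with i.i.d. increments Y_t = y(d_t) ∈ {+1, −1, 0}.
Outcome values over d=0..5: [1, 1, -1, -1, 0, 0]
Σy = 0, Σy² = 4, M = 6
μ = 0/6 = 0,  σ² = 4/6 − (0)² = 2/3
Independent increments: Var[X_9] = 9·σ² = 9·(2/3) = 6


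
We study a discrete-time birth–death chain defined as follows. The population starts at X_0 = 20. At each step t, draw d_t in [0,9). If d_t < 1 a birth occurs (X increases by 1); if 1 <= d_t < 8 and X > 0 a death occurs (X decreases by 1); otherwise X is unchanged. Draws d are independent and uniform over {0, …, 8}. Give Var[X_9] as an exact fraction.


4

X can drop by at most 1 per step and X_0 = 20 > T = 9, so X_t >= 20 − t >= 11 > 0 for every t <= 9: the floor at 0 (the 'and X > 0' condition) never binds. Hence X_9 = X_0 + Σ_{t<9} Y_t with i.i.d. increments Y_t = y(d_t) ∈ {+1, −1, 0}.
Outcome values over d=0..8: [1, -1, -1, -1, -1, -1, -1, -1, 0]
Σy = -6, Σy² = 8, M = 9
μ = -6/9 = -2/3,  σ² = 8/9 − (-2/3)² = 4/9
Independent increments: Var[X_9] = 9·σ² = 9·(4/9) = 4


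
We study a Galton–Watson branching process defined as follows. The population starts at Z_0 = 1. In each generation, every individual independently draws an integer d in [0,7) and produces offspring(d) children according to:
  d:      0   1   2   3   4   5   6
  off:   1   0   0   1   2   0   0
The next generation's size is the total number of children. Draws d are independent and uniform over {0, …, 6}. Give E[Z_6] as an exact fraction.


4096/117649

Outcome values over d=0..6: [1, 0, 0, 1, 2, 0, 0]
Σy = 4, Σy² = 6, M = 7
μ = 4/7 = 4/7,  σ² = 6/7 − (4/7)² = 26/49
E[Z_0] = 1
E[Z_1] = 4/7·E[Z_0] = 4/7
E[Z_2] = 4/7·E[Z_1] = 16/49
E[Z_3] = 4/7·E[Z_2] = 64/343
E[Z_4] = 4/7·E[Z_3] = 256/2401
E[Z_5] = 4/7·E[Z_4] = 1024/16807
E[Z_6] = 4/7·E[Z_5] = 4096/117649


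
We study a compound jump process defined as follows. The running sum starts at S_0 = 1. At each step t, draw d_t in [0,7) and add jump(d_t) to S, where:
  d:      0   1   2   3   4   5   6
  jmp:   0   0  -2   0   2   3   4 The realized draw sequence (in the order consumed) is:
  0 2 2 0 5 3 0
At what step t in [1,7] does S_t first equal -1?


t=0: S=1, d=0, jump=0, S_1=1
t=1: S=1, d=2, jump=-2, S_2=-1
t=2: S=-1, d=2, jump=-2, S_3=-3
t=3: S=-3, d=0, jump=0, S_4=-3
t=4: S=-3, d=5, jump=3, S_5=0
t=5: S=0, d=3, jump=0, S_6=0
t=6: S=0, d=0, jump=0, S_7=0

2


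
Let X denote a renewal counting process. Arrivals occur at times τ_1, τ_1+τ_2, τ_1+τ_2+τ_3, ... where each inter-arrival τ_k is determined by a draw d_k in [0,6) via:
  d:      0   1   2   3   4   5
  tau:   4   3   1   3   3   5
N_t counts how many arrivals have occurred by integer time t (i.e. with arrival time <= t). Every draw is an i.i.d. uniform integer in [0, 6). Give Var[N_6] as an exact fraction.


861092951/2176782336

Inter-arrival values over d=0..5: [4, 3, 1, 3, 3, 5]
Each d has probability 1/6, so the pmf of τ is: f(1) = 1/6, f(3) = 1/2, f(4) = 1/6, f(5) = 1/6
Let p_n(j) = P(N_n = j), with p_0 = [1]. Condition on τ_1: p_n(0) = P(τ > n), and for j >= 1, p_n(j) = Σ_{k<=n} f(k)·p_{n−k}(j−1)
p_1 = [5/6, 1/6]  (j = 0..1)
p_2 = [5/6, 5/36, 1/36]  (j = 0..2)
p_3 = [1/3, 23/36, 5/216, 1/216]  (j = 0..3)
p_4 = [1/6, 23/36, 41/216, 5/1296, 1/1296]  (j = 0..4)
p_5 = [0, 3/4, 11/54, 59/1296, 5/7776, 1/7776]  (j = 0..5)
p_6 = [0, 4/9, 107/216, 65/1296, 77/7776, 5/46656, 1/46656]  (j = 0..6)
E[N_6] = Σ j·p_6(j) = 75859/46656;  E[N_6²] = Σ j²·p_6(j) = 141797/46656
Var[N_6] = 141797/46656 − (75859/46656)² = 861092951/2176782336


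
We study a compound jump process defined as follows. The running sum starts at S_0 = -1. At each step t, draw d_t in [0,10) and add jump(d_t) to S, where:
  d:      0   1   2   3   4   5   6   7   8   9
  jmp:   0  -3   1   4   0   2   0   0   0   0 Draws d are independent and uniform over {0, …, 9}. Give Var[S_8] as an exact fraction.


Outcome values over d=0..9: [0, -3, 1, 4, 0, 2, 0, 0, 0, 0]
Σy = 4, Σy² = 30, M = 10
μ = 4/10 = 2/5,  σ² = 30/10 − (2/5)² = 71/25
Independent increments: Var[S_8] = 8·σ² = 8·(71/25) = 568/25

568/25


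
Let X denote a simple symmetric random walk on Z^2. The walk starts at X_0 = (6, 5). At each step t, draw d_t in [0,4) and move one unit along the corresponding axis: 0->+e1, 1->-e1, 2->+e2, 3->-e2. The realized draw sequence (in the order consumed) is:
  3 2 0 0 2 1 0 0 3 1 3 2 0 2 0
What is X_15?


t=0: X=(6, 5), d=3 → -e2, X_1=(6, 4)
t=1: X=(6, 4), d=2 → +e2, X_2=(6, 5)
t=2: X=(6, 5), d=0 → +e1, X_3=(7, 5)
t=3: X=(7, 5), d=0 → +e1, X_4=(8, 5)
t=4: X=(8, 5), d=2 → +e2, X_5=(8, 6)
t=5: X=(8, 6), d=1 → -e1, X_6=(7, 6)
t=6: X=(7, 6), d=0 → +e1, X_7=(8, 6)
t=7: X=(8, 6), d=0 → +e1, X_8=(9, 6)
t=8: X=(9, 6), d=3 → -e2, X_9=(9, 5)
t=9: X=(9, 5), d=1 → -e1, X_10=(8, 5)
t=10: X=(8, 5), d=3 → -e2, X_11=(8, 4)
t=11: X=(8, 4), d=2 → +e2, X_12=(8, 5)
t=12: X=(8, 5), d=0 → +e1, X_13=(9, 5)
t=13: X=(9, 5), d=2 → +e2, X_14=(9, 6)
t=14: X=(9, 6), d=0 → +e1, X_15=(10, 6)

(10, 6)


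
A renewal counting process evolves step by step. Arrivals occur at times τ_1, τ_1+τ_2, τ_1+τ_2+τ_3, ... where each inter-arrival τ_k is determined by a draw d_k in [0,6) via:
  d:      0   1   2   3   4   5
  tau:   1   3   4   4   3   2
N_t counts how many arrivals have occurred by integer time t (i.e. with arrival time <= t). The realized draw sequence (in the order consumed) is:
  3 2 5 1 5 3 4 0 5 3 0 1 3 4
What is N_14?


draw d_1=3: τ_1=4, arrival time A_1=4
draw d_2=2: τ_2=4, arrival time A_2=8
draw d_3=5: τ_3=2, arrival time A_3=10
draw d_4=1: τ_4=3, arrival time A_4=13
draw d_5=5: τ_5=2, arrival time A_5=15
draw d_6=3: τ_6=4, arrival time A_6=19
draw d_7=4: τ_7=3, arrival time A_7=22
draw d_8=0: τ_8=1, arrival time A_8=23
draw d_9=5: τ_9=2, arrival time A_9=25
draw d_10=3: τ_10=4, arrival time A_10=29
draw d_11=0: τ_11=1, arrival time A_11=30
draw d_12=1: τ_12=3, arrival time A_12=33
draw d_13=3: τ_13=4, arrival time A_13=37
draw d_14=4: τ_14=3, arrival time A_14=40
N_t over t=0..14: 0:0 1:0 2:0 3:0 4:1 5:1 6:1 7:1 8:2 9:2 10:3 11:3 12:3 13:4 14:4

4


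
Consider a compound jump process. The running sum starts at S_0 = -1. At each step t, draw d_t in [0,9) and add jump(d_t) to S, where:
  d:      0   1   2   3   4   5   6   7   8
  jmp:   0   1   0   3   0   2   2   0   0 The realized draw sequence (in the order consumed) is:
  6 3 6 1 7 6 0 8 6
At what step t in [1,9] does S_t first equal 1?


1

t=0: S=-1, d=6, jump=2, S_1=1
t=1: S=1, d=3, jump=3, S_2=4
t=2: S=4, d=6, jump=2, S_3=6
t=3: S=6, d=1, jump=1, S_4=7
t=4: S=7, d=7, jump=0, S_5=7
t=5: S=7, d=6, jump=2, S_6=9
t=6: S=9, d=0, jump=0, S_7=9
t=7: S=9, d=8, jump=0, S_8=9
t=8: S=9, d=6, jump=2, S_9=11


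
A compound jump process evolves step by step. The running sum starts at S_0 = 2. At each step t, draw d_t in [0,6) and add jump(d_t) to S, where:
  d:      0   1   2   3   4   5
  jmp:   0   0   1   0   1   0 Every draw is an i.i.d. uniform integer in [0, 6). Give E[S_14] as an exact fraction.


20/3

Outcome values over d=0..5: [0, 0, 1, 0, 1, 0]
Σy = 2, Σy² = 2, M = 6
μ = 2/6 = 1/3,  σ² = 2/6 − (1/3)² = 2/9
E[S_14] = 2 + 14·(1/3) = 20/3


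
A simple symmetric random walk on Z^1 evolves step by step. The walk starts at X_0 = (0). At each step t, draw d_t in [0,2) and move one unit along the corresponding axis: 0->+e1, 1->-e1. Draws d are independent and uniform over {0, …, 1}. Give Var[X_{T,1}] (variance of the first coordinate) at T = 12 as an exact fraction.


Outcome values over d=0..1: [1, -1]
Σy = 0, Σy² = 2, M = 2
μ = 0/2 = 0,  σ² = 2/2 − (0)² = 1
Independent increments: Var[X_12] = 12·σ² = 12·(1) = 12

12


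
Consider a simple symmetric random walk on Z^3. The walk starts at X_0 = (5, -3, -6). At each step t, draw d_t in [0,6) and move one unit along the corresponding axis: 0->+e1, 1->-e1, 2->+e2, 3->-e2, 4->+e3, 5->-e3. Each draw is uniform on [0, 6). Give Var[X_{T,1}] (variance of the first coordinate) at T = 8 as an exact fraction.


8/3

Outcome values over d=0..5: [1, -1, 0, 0, 0, 0]
Σy = 0, Σy² = 2, M = 6
μ = 0/6 = 0,  σ² = 2/6 − (0)² = 1/3
Independent increments: Var[X_8] = 8·σ² = 8·(1/3) = 8/3


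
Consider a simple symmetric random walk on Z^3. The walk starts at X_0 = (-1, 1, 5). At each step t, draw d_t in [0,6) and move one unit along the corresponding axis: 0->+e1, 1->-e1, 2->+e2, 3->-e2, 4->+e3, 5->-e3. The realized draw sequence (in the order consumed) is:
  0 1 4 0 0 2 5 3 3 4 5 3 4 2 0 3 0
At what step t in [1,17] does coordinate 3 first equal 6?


3

t=0: X=(-1, 1, 5), d=0 → +e1, X_1=(0, 1, 5)
t=1: X=(0, 1, 5), d=1 → -e1, X_2=(-1, 1, 5)
t=2: X=(-1, 1, 5), d=4 → +e3, X_3=(-1, 1, 6)
t=3: X=(-1, 1, 6), d=0 → +e1, X_4=(0, 1, 6)
t=4: X=(0, 1, 6), d=0 → +e1, X_5=(1, 1, 6)
t=5: X=(1, 1, 6), d=2 → +e2, X_6=(1, 2, 6)
t=6: X=(1, 2, 6), d=5 → -e3, X_7=(1, 2, 5)
t=7: X=(1, 2, 5), d=3 → -e2, X_8=(1, 1, 5)
t=8: X=(1, 1, 5), d=3 → -e2, X_9=(1, 0, 5)
t=9: X=(1, 0, 5), d=4 → +e3, X_10=(1, 0, 6)
t=10: X=(1, 0, 6), d=5 → -e3, X_11=(1, 0, 5)
t=11: X=(1, 0, 5), d=3 → -e2, X_12=(1, -1, 5)
t=12: X=(1, -1, 5), d=4 → +e3, X_13=(1, -1, 6)
t=13: X=(1, -1, 6), d=2 → +e2, X_14=(1, 0, 6)
t=14: X=(1, 0, 6), d=0 → +e1, X_15=(2, 0, 6)
t=15: X=(2, 0, 6), d=3 → -e2, X_16=(2, -1, 6)
t=16: X=(2, -1, 6), d=0 → +e1, X_17=(3, -1, 6)


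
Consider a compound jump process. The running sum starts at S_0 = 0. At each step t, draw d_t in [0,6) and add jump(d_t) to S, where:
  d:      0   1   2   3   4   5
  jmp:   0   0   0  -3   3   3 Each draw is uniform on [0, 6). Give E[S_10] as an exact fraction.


Outcome values over d=0..5: [0, 0, 0, -3, 3, 3]
Σy = 3, Σy² = 27, M = 6
μ = 3/6 = 1/2,  σ² = 27/6 − (1/2)² = 17/4
E[S_10] = 0 + 10·(1/2) = 5

5


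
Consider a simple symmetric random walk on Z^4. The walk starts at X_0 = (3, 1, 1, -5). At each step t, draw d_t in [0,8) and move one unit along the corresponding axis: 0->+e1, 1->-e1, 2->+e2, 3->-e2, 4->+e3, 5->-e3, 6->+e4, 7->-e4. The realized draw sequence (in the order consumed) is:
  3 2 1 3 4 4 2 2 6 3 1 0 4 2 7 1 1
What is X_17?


(0, 2, 4, -5)

t=0: X=(3, 1, 1, -5), d=3 → -e2, X_1=(3, 0, 1, -5)
t=1: X=(3, 0, 1, -5), d=2 → +e2, X_2=(3, 1, 1, -5)
t=2: X=(3, 1, 1, -5), d=1 → -e1, X_3=(2, 1, 1, -5)
t=3: X=(2, 1, 1, -5), d=3 → -e2, X_4=(2, 0, 1, -5)
t=4: X=(2, 0, 1, -5), d=4 → +e3, X_5=(2, 0, 2, -5)
t=5: X=(2, 0, 2, -5), d=4 → +e3, X_6=(2, 0, 3, -5)
t=6: X=(2, 0, 3, -5), d=2 → +e2, X_7=(2, 1, 3, -5)
t=7: X=(2, 1, 3, -5), d=2 → +e2, X_8=(2, 2, 3, -5)
t=8: X=(2, 2, 3, -5), d=6 → +e4, X_9=(2, 2, 3, -4)
t=9: X=(2, 2, 3, -4), d=3 → -e2, X_10=(2, 1, 3, -4)
t=10: X=(2, 1, 3, -4), d=1 → -e1, X_11=(1, 1, 3, -4)
t=11: X=(1, 1, 3, -4), d=0 → +e1, X_12=(2, 1, 3, -4)
t=12: X=(2, 1, 3, -4), d=4 → +e3, X_13=(2, 1, 4, -4)
t=13: X=(2, 1, 4, -4), d=2 → +e2, X_14=(2, 2, 4, -4)
t=14: X=(2, 2, 4, -4), d=7 → -e4, X_15=(2, 2, 4, -5)
t=15: X=(2, 2, 4, -5), d=1 → -e1, X_16=(1, 2, 4, -5)
t=16: X=(1, 2, 4, -5), d=1 → -e1, X_17=(0, 2, 4, -5)


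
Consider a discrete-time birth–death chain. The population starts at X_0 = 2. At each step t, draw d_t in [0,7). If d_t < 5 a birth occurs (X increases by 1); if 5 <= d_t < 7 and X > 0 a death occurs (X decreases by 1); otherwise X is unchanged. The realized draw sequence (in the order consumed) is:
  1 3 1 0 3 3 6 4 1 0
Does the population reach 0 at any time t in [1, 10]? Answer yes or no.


no

t=0: X=2, d=1 → birth, X_1=3
t=1: X=3, d=3 → birth, X_2=4
t=2: X=4, d=1 → birth, X_3=5
t=3: X=5, d=0 → birth, X_4=6
t=4: X=6, d=3 → birth, X_5=7
t=5: X=7, d=3 → birth, X_6=8
t=6: X=8, d=6 → death, X_7=7
t=7: X=7, d=4 → birth, X_8=8
t=8: X=8, d=1 → birth, X_9=9
t=9: X=9, d=0 → birth, X_10=10


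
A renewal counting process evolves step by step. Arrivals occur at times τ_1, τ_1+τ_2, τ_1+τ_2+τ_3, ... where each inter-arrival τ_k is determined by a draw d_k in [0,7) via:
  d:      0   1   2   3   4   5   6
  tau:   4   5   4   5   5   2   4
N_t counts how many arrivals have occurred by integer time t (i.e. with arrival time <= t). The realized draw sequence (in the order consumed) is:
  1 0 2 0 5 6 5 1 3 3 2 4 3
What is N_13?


3

draw d_1=1: τ_1=5, arrival time A_1=5
draw d_2=0: τ_2=4, arrival time A_2=9
draw d_3=2: τ_3=4, arrival time A_3=13
draw d_4=0: τ_4=4, arrival time A_4=17
draw d_5=5: τ_5=2, arrival time A_5=19
draw d_6=6: τ_6=4, arrival time A_6=23
draw d_7=5: τ_7=2, arrival time A_7=25
draw d_8=1: τ_8=5, arrival time A_8=30
draw d_9=3: τ_9=5, arrival time A_9=35
draw d_10=3: τ_10=5, arrival time A_10=40
draw d_11=2: τ_11=4, arrival time A_11=44
draw d_12=4: τ_12=5, arrival time A_12=49
draw d_13=3: τ_13=5, arrival time A_13=54
N_t over t=0..13: 0:0 1:0 2:0 3:0 4:0 5:1 6:1 7:1 8:1 9:2 10:2 11:2 12:2 13:3


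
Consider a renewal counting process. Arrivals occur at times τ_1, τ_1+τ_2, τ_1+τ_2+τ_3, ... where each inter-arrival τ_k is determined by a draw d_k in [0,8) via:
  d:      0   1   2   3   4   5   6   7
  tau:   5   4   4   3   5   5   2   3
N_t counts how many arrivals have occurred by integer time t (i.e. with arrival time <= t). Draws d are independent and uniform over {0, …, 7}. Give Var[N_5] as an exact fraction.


Inter-arrival values over d=0..7: [5, 4, 4, 3, 5, 5, 2, 3]
Each d has probability 1/8, so the pmf of τ is: f(2) = 1/8, f(3) = 1/4, f(4) = 1/4, f(5) = 3/8
Let p_n(j) = P(N_n = j), with p_0 = [1]. Condition on τ_1: p_n(0) = P(τ > n), and for j >= 1, p_n(j) = Σ_{k<=n} f(k)·p_{n−k}(j−1)
p_1 = [1]  (j = 0)
p_2 = [7/8, 1/8]  (j = 0..1)
p_3 = [5/8, 3/8]  (j = 0..1)
p_4 = [3/8, 39/64, 1/64]  (j = 0..2)
p_5 = [0, 59/64, 5/64]  (j = 0..2)
E[N_5] = Σ j·p_5(j) = 69/64;  E[N_5²] = Σ j²·p_5(j) = 79/64
Var[N_5] = 79/64 − (69/64)² = 295/4096

295/4096


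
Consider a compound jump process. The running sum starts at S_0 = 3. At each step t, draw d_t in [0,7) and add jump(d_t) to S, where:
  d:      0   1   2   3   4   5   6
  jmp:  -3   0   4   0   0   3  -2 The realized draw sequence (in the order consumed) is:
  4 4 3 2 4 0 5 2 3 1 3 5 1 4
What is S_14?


t=0: S=3, d=4, jump=0, S_1=3
t=1: S=3, d=4, jump=0, S_2=3
t=2: S=3, d=3, jump=0, S_3=3
t=3: S=3, d=2, jump=4, S_4=7
t=4: S=7, d=4, jump=0, S_5=7
t=5: S=7, d=0, jump=-3, S_6=4
t=6: S=4, d=5, jump=3, S_7=7
t=7: S=7, d=2, jump=4, S_8=11
t=8: S=11, d=3, jump=0, S_9=11
t=9: S=11, d=1, jump=0, S_10=11
t=10: S=11, d=3, jump=0, S_11=11
t=11: S=11, d=5, jump=3, S_12=14
t=12: S=14, d=1, jump=0, S_13=14
t=13: S=14, d=4, jump=0, S_14=14

14


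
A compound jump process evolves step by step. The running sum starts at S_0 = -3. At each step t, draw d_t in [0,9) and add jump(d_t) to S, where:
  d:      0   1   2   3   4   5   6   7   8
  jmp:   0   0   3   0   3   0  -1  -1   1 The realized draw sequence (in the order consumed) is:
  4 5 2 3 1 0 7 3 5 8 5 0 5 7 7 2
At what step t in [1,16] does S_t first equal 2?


t=0: S=-3, d=4, jump=3, S_1=0
t=1: S=0, d=5, jump=0, S_2=0
t=2: S=0, d=2, jump=3, S_3=3
t=3: S=3, d=3, jump=0, S_4=3
t=4: S=3, d=1, jump=0, S_5=3
t=5: S=3, d=0, jump=0, S_6=3
t=6: S=3, d=7, jump=-1, S_7=2
t=7: S=2, d=3, jump=0, S_8=2
t=8: S=2, d=5, jump=0, S_9=2
t=9: S=2, d=8, jump=1, S_10=3
t=10: S=3, d=5, jump=0, S_11=3
t=11: S=3, d=0, jump=0, S_12=3
t=12: S=3, d=5, jump=0, S_13=3
t=13: S=3, d=7, jump=-1, S_14=2
t=14: S=2, d=7, jump=-1, S_15=1
t=15: S=1, d=2, jump=3, S_16=4

7


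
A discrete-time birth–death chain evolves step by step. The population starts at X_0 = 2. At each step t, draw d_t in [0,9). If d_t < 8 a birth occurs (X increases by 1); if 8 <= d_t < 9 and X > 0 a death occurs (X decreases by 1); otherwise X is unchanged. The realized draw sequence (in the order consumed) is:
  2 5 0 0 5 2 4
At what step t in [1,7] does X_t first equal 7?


5

t=0: X=2, d=2 → birth, X_1=3
t=1: X=3, d=5 → birth, X_2=4
t=2: X=4, d=0 → birth, X_3=5
t=3: X=5, d=0 → birth, X_4=6
t=4: X=6, d=5 → birth, X_5=7
t=5: X=7, d=2 → birth, X_6=8
t=6: X=8, d=4 → birth, X_7=9


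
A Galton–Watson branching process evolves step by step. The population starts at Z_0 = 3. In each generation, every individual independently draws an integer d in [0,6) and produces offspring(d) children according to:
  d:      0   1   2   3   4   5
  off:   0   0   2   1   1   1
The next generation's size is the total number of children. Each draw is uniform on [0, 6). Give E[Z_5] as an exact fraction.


Outcome values over d=0..5: [0, 0, 2, 1, 1, 1]
Σy = 5, Σy² = 7, M = 6
μ = 5/6 = 5/6,  σ² = 7/6 − (5/6)² = 17/36
E[Z_0] = 3
E[Z_1] = 5/6·E[Z_0] = 5/2
E[Z_2] = 5/6·E[Z_1] = 25/12
E[Z_3] = 5/6·E[Z_2] = 125/72
E[Z_4] = 5/6·E[Z_3] = 625/432
E[Z_5] = 5/6·E[Z_4] = 3125/2592

3125/2592


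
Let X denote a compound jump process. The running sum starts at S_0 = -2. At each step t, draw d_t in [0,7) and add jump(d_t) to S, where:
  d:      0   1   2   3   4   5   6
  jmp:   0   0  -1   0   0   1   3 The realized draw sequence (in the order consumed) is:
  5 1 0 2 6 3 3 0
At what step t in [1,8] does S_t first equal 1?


t=0: S=-2, d=5, jump=1, S_1=-1
t=1: S=-1, d=1, jump=0, S_2=-1
t=2: S=-1, d=0, jump=0, S_3=-1
t=3: S=-1, d=2, jump=-1, S_4=-2
t=4: S=-2, d=6, jump=3, S_5=1
t=5: S=1, d=3, jump=0, S_6=1
t=6: S=1, d=3, jump=0, S_7=1
t=7: S=1, d=0, jump=0, S_8=1

5


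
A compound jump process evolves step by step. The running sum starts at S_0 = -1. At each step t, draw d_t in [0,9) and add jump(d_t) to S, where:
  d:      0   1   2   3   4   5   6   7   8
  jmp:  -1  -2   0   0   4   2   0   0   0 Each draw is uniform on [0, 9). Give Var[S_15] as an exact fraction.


Outcome values over d=0..8: [-1, -2, 0, 0, 4, 2, 0, 0, 0]
Σy = 3, Σy² = 25, M = 9
μ = 3/9 = 1/3,  σ² = 25/9 − (1/3)² = 8/3
Independent increments: Var[S_15] = 15·σ² = 15·(8/3) = 40

40


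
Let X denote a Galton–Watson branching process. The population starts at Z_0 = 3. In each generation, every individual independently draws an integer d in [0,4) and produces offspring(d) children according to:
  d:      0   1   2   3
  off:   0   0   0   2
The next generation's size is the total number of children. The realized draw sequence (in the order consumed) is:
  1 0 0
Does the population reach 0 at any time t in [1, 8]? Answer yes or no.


gen 0: Z_0=3, draws=[1, 0, 0], offspring=[0, 0, 0], Z_1=0
gen 1: Z_1=0, draws=[], offspring=[], Z_2=0
gen 2: Z_2=0, draws=[], offspring=[], Z_3=0
gen 3: Z_3=0, draws=[], offspring=[], Z_4=0
gen 4: Z_4=0, draws=[], offspring=[], Z_5=0
gen 5: Z_5=0, draws=[], offspring=[], Z_6=0
gen 6: Z_6=0, draws=[], offspring=[], Z_7=0
gen 7: Z_7=0, draws=[], offspring=[], Z_8=0

yes


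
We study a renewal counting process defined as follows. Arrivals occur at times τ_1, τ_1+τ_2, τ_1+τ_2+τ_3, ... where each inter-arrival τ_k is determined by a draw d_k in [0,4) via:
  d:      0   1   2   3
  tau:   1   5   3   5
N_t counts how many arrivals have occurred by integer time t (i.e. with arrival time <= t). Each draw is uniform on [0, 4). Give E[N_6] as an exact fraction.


Inter-arrival values over d=0..3: [1, 5, 3, 5]
Each d has probability 1/4, so the pmf of τ is: f(1) = 1/4, f(3) = 1/4, f(5) = 1/2
Renewal equation for m(n) = E[N_n]: condition on τ_1 = k (if k <= n, one arrival plus a fresh copy on the remaining n−k steps): m(n) = F(n) + Σ_{k<=n} f(k)·m(n−k), where F(n) = P(τ <= n) and m(0) = 0
m(1) = F(1) = 1/4
m(2) = F(2) + f(1)·m(1) = 1/4 + 1/4·1/4 = 5/16
m(3) = F(3) + f(1)·m(2) = 1/2 + 1/4·5/16 = 37/64
m(4) = F(4) + f(1)·m(3) + f(3)·m(1) = 1/2 + 1/4·37/64 + 1/4·1/4 = 181/256
m(5) = F(5) + f(1)·m(4) + f(3)·m(2) = 1 + 1/4·181/256 + 1/4·5/16 = 1285/1024
m(6) = F(6) + f(1)·m(5) + f(3)·m(3) + f(5)·m(1) = 1 + 1/4·1285/1024 + 1/4·37/64 + 1/2·1/4 = 6485/4096
E[N_6] = m(6) = 6485/4096

6485/4096


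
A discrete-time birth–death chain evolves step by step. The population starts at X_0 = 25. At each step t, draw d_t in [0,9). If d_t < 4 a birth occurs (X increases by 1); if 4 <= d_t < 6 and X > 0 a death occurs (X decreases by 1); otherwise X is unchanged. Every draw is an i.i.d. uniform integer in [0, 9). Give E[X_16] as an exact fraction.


X can drop by at most 1 per step and X_0 = 25 > T = 16, so X_t >= 25 − t >= 9 > 0 for every t <= 16: the floor at 0 (the 'and X > 0' condition) never binds. Hence X_16 = X_0 + Σ_{t<16} Y_t with i.i.d. increments Y_t = y(d_t) ∈ {+1, −1, 0}.
Outcome values over d=0..8: [1, 1, 1, 1, -1, -1, 0, 0, 0]
Σy = 2, Σy² = 6, M = 9
μ = 2/9 = 2/9,  σ² = 6/9 − (2/9)² = 50/81
E[X_16] = 25 + 16·(2/9) = 257/9

257/9


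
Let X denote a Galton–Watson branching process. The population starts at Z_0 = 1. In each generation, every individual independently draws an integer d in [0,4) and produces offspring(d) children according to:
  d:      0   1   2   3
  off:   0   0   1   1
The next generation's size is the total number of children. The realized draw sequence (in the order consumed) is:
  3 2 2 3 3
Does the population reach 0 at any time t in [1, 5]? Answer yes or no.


gen 0: Z_0=1, draws=[3], offspring=[1], Z_1=1
gen 1: Z_1=1, draws=[2], offspring=[1], Z_2=1
gen 2: Z_2=1, draws=[2], offspring=[1], Z_3=1
gen 3: Z_3=1, draws=[3], offspring=[1], Z_4=1
gen 4: Z_4=1, draws=[3], offspring=[1], Z_5=1

no


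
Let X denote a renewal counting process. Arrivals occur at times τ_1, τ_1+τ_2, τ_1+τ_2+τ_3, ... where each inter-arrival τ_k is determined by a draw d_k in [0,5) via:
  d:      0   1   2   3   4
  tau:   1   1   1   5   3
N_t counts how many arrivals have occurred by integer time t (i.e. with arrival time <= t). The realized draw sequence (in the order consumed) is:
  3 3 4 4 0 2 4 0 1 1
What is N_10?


draw d_1=3: τ_1=5, arrival time A_1=5
draw d_2=3: τ_2=5, arrival time A_2=10
draw d_3=4: τ_3=3, arrival time A_3=13
draw d_4=4: τ_4=3, arrival time A_4=16
draw d_5=0: τ_5=1, arrival time A_5=17
draw d_6=2: τ_6=1, arrival time A_6=18
draw d_7=4: τ_7=3, arrival time A_7=21
draw d_8=0: τ_8=1, arrival time A_8=22
draw d_9=1: τ_9=1, arrival time A_9=23
draw d_10=1: τ_10=1, arrival time A_10=24
N_t over t=0..10: 0:0 1:0 2:0 3:0 4:0 5:1 6:1 7:1 8:1 9:1 10:2

2


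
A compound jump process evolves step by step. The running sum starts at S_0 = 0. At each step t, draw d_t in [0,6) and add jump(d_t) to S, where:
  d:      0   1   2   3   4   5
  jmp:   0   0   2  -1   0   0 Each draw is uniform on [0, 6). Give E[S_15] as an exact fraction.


Outcome values over d=0..5: [0, 0, 2, -1, 0, 0]
Σy = 1, Σy² = 5, M = 6
μ = 1/6 = 1/6,  σ² = 5/6 − (1/6)² = 29/36
E[S_15] = 0 + 15·(1/6) = 5/2

5/2


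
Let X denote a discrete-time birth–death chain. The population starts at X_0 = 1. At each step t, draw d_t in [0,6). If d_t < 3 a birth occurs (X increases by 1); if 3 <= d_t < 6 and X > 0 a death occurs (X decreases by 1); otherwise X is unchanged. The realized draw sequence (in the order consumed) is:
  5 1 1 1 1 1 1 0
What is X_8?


7

t=0: X=1, d=5 → death, X_1=0
t=1: X=0, d=1 → birth, X_2=1
t=2: X=1, d=1 → birth, X_3=2
t=3: X=2, d=1 → birth, X_4=3
t=4: X=3, d=1 → birth, X_5=4
t=5: X=4, d=1 → birth, X_6=5
t=6: X=5, d=1 → birth, X_7=6
t=7: X=6, d=0 → birth, X_8=7


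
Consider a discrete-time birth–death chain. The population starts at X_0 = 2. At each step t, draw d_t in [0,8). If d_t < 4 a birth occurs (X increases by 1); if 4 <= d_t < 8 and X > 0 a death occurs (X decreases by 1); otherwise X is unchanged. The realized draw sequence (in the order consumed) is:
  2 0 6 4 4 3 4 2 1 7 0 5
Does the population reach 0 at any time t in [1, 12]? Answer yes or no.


no

t=0: X=2, d=2 → birth, X_1=3
t=1: X=3, d=0 → birth, X_2=4
t=2: X=4, d=6 → death, X_3=3
t=3: X=3, d=4 → death, X_4=2
t=4: X=2, d=4 → death, X_5=1
t=5: X=1, d=3 → birth, X_6=2
t=6: X=2, d=4 → death, X_7=1
t=7: X=1, d=2 → birth, X_8=2
t=8: X=2, d=1 → birth, X_9=3
t=9: X=3, d=7 → death, X_10=2
t=10: X=2, d=0 → birth, X_11=3
t=11: X=3, d=5 → death, X_12=2


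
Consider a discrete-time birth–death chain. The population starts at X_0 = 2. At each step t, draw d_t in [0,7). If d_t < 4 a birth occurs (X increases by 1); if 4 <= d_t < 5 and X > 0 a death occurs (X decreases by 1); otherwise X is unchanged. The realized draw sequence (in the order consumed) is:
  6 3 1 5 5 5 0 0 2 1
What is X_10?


t=0: X=2, d=6 → hold, X_1=2
t=1: X=2, d=3 → birth, X_2=3
t=2: X=3, d=1 → birth, X_3=4
t=3: X=4, d=5 → hold, X_4=4
t=4: X=4, d=5 → hold, X_5=4
t=5: X=4, d=5 → hold, X_6=4
t=6: X=4, d=0 → birth, X_7=5
t=7: X=5, d=0 → birth, X_8=6
t=8: X=6, d=2 → birth, X_9=7
t=9: X=7, d=1 → birth, X_10=8

8


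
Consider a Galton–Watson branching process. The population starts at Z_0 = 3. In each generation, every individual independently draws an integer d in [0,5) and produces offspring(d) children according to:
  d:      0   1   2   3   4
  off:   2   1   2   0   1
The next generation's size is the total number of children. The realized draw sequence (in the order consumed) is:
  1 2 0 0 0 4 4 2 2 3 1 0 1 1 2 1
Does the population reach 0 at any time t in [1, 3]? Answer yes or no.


gen 0: Z_0=3, draws=[1, 2, 0], offspring=[1, 2, 2], Z_1=5
gen 1: Z_1=5, draws=[0, 0, 4, 4, 2], offspring=[2, 2, 1, 1, 2], Z_2=8
gen 2: Z_2=8, draws=[2, 3, 1, 0, 1, 1, 2, 1], offspring=[2, 0, 1, 2, 1, 1, 2, 1], Z_3=10

no


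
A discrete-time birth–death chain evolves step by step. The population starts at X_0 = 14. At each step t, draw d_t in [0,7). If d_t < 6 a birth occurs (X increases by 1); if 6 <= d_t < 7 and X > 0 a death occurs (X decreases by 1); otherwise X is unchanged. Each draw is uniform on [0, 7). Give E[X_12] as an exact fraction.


X can drop by at most 1 per step and X_0 = 14 > T = 12, so X_t >= 14 − t >= 2 > 0 for every t <= 12: the floor at 0 (the 'and X > 0' condition) never binds. Hence X_12 = X_0 + Σ_{t<12} Y_t with i.i.d. increments Y_t = y(d_t) ∈ {+1, −1, 0}.
Outcome values over d=0..6: [1, 1, 1, 1, 1, 1, -1]
Σy = 5, Σy² = 7, M = 7
μ = 5/7 = 5/7,  σ² = 7/7 − (5/7)² = 24/49
E[X_12] = 14 + 12·(5/7) = 158/7

158/7


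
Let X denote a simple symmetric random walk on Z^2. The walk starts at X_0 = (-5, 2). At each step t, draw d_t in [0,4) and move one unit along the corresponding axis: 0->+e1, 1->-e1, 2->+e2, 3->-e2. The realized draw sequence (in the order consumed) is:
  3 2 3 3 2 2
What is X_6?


t=0: X=(-5, 2), d=3 → -e2, X_1=(-5, 1)
t=1: X=(-5, 1), d=2 → +e2, X_2=(-5, 2)
t=2: X=(-5, 2), d=3 → -e2, X_3=(-5, 1)
t=3: X=(-5, 1), d=3 → -e2, X_4=(-5, 0)
t=4: X=(-5, 0), d=2 → +e2, X_5=(-5, 1)
t=5: X=(-5, 1), d=2 → +e2, X_6=(-5, 2)

(-5, 2)


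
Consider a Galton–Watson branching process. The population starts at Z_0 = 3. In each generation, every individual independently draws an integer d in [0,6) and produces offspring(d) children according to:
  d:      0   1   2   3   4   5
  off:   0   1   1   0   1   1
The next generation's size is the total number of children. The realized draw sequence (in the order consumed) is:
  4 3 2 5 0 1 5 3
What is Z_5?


gen 0: Z_0=3, draws=[4, 3, 2], offspring=[1, 0, 1], Z_1=2
gen 1: Z_1=2, draws=[5, 0], offspring=[1, 0], Z_2=1
gen 2: Z_2=1, draws=[1], offspring=[1], Z_3=1
gen 3: Z_3=1, draws=[5], offspring=[1], Z_4=1
gen 4: Z_4=1, draws=[3], offspring=[0], Z_5=0

0


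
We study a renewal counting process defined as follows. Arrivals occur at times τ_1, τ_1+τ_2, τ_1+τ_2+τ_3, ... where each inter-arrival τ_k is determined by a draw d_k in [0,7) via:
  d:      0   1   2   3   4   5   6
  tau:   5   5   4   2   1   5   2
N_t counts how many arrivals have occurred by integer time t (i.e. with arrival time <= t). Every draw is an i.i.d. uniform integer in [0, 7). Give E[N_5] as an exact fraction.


21575/16807

Inter-arrival values over d=0..6: [5, 5, 4, 2, 1, 5, 2]
Each d has probability 1/7, so the pmf of τ is: f(1) = 1/7, f(2) = 2/7, f(4) = 1/7, f(5) = 3/7
Renewal equation for m(n) = E[N_n]: condition on τ_1 = k (if k <= n, one arrival plus a fresh copy on the remaining n−k steps): m(n) = F(n) + Σ_{k<=n} f(k)·m(n−k), where F(n) = P(τ <= n) and m(0) = 0
m(1) = F(1) = 1/7
m(2) = F(2) + f(1)·m(1) = 3/7 + 1/7·1/7 = 22/49
m(3) = F(3) + f(1)·m(2) + f(2)·m(1) = 3/7 + 1/7·22/49 + 2/7·1/7 = 183/343
m(4) = F(4) + f(1)·m(3) + f(2)·m(2) = 4/7 + 1/7·183/343 + 2/7·22/49 = 1863/2401
m(5) = F(5) + f(1)·m(4) + f(2)·m(3) + f(4)·m(1) = 1 + 1/7·1863/2401 + 2/7·183/343 + 1/7·1/7 = 21575/16807
E[N_5] = m(5) = 21575/16807


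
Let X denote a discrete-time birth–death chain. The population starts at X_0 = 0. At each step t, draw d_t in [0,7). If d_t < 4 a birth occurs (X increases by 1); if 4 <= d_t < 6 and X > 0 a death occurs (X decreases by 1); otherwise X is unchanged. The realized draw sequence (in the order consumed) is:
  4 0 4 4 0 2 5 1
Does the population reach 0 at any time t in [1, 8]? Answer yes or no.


t=0: X=0, d=4 → hold, X_1=0
t=1: X=0, d=0 → birth, X_2=1
t=2: X=1, d=4 → death, X_3=0
t=3: X=0, d=4 → hold, X_4=0
t=4: X=0, d=0 → birth, X_5=1
t=5: X=1, d=2 → birth, X_6=2
t=6: X=2, d=5 → death, X_7=1
t=7: X=1, d=1 → birth, X_8=2

yes


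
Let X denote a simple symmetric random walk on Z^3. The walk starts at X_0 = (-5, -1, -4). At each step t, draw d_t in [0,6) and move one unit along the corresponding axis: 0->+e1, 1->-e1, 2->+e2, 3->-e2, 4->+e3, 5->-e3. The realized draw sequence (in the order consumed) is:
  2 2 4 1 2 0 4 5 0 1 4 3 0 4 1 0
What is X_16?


(-4, 1, -1)

t=0: X=(-5, -1, -4), d=2 → +e2, X_1=(-5, 0, -4)
t=1: X=(-5, 0, -4), d=2 → +e2, X_2=(-5, 1, -4)
t=2: X=(-5, 1, -4), d=4 → +e3, X_3=(-5, 1, -3)
t=3: X=(-5, 1, -3), d=1 → -e1, X_4=(-6, 1, -3)
t=4: X=(-6, 1, -3), d=2 → +e2, X_5=(-6, 2, -3)
t=5: X=(-6, 2, -3), d=0 → +e1, X_6=(-5, 2, -3)
t=6: X=(-5, 2, -3), d=4 → +e3, X_7=(-5, 2, -2)
t=7: X=(-5, 2, -2), d=5 → -e3, X_8=(-5, 2, -3)
t=8: X=(-5, 2, -3), d=0 → +e1, X_9=(-4, 2, -3)
t=9: X=(-4, 2, -3), d=1 → -e1, X_10=(-5, 2, -3)
t=10: X=(-5, 2, -3), d=4 → +e3, X_11=(-5, 2, -2)
t=11: X=(-5, 2, -2), d=3 → -e2, X_12=(-5, 1, -2)
t=12: X=(-5, 1, -2), d=0 → +e1, X_13=(-4, 1, -2)
t=13: X=(-4, 1, -2), d=4 → +e3, X_14=(-4, 1, -1)
t=14: X=(-4, 1, -1), d=1 → -e1, X_15=(-5, 1, -1)
t=15: X=(-5, 1, -1), d=0 → +e1, X_16=(-4, 1, -1)


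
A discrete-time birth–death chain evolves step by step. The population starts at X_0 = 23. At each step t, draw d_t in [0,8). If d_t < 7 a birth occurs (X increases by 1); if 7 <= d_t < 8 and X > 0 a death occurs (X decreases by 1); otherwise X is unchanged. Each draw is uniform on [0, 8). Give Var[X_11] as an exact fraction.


X can drop by at most 1 per step and X_0 = 23 > T = 11, so X_t >= 23 − t >= 12 > 0 for every t <= 11: the floor at 0 (the 'and X > 0' condition) never binds. Hence X_11 = X_0 + Σ_{t<11} Y_t with i.i.d. increments Y_t = y(d_t) ∈ {+1, −1, 0}.
Outcome values over d=0..7: [1, 1, 1, 1, 1, 1, 1, -1]
Σy = 6, Σy² = 8, M = 8
μ = 6/8 = 3/4,  σ² = 8/8 − (3/4)² = 7/16
Independent increments: Var[X_11] = 11·σ² = 11·(7/16) = 77/16

77/16
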